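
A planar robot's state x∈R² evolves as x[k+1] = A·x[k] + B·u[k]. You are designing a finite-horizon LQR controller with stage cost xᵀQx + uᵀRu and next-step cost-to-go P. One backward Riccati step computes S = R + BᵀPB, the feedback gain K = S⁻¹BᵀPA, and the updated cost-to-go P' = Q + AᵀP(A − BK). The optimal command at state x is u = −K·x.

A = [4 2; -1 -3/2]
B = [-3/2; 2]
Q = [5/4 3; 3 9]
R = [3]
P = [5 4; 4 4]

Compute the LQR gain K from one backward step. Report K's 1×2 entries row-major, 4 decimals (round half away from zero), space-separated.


BᵀP = [0.5000 2.0000]
S = R + BᵀPB = [3] + [3.2500] = [6.2500]
BᵀPA = [0.0000 -2.0000]
K = S⁻¹·BᵀPA = [0.0000 -0.3200]
A−BK = [4.0000 1.5200; -1.0000 -0.8600]
AᵀP(A−BK) = [52.0000 14.0000; 14.0000 4.3600]
P' = Q + AᵀP(A−BK) = [53.2500 17.0000; 17.0000 13.3600]
tr(P') = 66.6100

0.0000 -0.3200


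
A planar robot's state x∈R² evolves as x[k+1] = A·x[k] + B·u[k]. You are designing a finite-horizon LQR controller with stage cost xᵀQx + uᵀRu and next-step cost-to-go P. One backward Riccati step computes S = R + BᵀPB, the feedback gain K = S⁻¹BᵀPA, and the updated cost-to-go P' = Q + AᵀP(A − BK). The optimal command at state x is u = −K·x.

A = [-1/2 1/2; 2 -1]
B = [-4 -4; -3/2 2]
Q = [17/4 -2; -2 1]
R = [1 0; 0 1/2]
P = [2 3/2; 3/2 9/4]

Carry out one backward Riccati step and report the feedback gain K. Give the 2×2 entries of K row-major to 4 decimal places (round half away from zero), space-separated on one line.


BᵀP = [-10.2500 -9.3750; -5.0000 -1.5000]
S = R + BᵀPB = [1 0; 0 1/2] + [55.0625 22.2500; 22.2500 17.0000] = [56.0625 22.2500; 22.2500 17.5000]
BᵀPA = [-13.6250 4.2500; -0.5000 -1.0000]
K = S⁻¹·BᵀPA = [-0.4677 0.1988; 0.5661 -0.3099]
A−BK = [-0.1065 0.0556; 0.1663 -0.0820]
AᵀP(A−BK) = [0.4107 -0.1962; -0.1962 0.0952]
P' = Q + AᵀP(A−BK) = [4.6607 -2.1962; -2.1962 1.0952]
tr(P') = 5.7559

-0.4677 0.1988 0.5661 -0.3099


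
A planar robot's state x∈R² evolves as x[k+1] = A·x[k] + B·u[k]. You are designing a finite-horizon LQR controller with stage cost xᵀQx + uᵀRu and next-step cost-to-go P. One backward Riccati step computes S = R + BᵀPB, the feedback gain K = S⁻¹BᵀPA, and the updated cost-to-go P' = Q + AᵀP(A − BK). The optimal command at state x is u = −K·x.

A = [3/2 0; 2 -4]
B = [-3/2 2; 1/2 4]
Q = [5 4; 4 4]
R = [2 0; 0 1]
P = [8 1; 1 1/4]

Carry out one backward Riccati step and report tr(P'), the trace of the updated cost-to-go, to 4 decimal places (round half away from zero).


BᵀP = [-11.5000 -1.3750; 20.0000 3.0000]
S = R + BᵀPB = [2 0; 0 1] + [16.5625 -28.5000; -28.5000 52.0000] = [18.5625 -28.5000; -28.5000 53.0000]
BᵀPA = [-20.0000 5.5000; 36.0000 -12.0000]
K = S⁻¹·BᵀPA = [-0.1982 -0.2944; 0.5727 -0.3847]
A−BK = [0.0574 0.3279; -0.1916 -2.3140]
AᵀP(A−BK) = [0.4200 -0.0379; -0.0379 1.0026]
P' = Q + AᵀP(A−BK) = [5.4200 3.9621; 3.9621 5.0026]
tr(P') = 10.4226

10.4226


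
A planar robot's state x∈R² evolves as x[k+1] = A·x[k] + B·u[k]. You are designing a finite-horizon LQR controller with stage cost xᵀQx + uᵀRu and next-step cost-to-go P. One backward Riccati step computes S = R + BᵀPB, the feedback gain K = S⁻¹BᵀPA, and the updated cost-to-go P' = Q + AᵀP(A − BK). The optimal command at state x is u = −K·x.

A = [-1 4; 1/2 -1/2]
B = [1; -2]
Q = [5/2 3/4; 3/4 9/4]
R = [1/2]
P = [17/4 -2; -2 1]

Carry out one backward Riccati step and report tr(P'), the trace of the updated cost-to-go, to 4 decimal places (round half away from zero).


BᵀP = [8.2500 -4.0000]
S = R + BᵀPB = [1/2] + [16.2500] = [16.7500]
BᵀPA = [-10.2500 35.0000]
K = S⁻¹·BᵀPA = [-0.6119 2.0896]
A−BK = [-0.3881 1.9104; -0.7239 3.6791]
AᵀP(A−BK) = [0.2276 -0.8321; -0.8321 3.1157]
P' = Q + AᵀP(A−BK) = [2.7276 -0.0821; -0.0821 5.3657]
tr(P') = 8.0933

8.0933


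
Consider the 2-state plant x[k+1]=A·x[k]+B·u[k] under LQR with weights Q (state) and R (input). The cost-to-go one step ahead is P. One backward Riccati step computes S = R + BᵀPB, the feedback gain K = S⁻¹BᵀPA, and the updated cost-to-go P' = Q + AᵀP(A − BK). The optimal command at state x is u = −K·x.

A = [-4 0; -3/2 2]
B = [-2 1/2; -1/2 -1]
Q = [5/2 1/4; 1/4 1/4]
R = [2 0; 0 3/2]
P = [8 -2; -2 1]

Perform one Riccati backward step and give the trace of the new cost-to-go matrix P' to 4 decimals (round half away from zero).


BᵀP = [-15.0000 3.5000; 6.0000 -2.0000]
S = R + BᵀPB = [2 0; 0 3/2] + [28.2500 -11.0000; -11.0000 5.0000] = [30.2500 -11.0000; -11.0000 6.5000]
BᵀPA = [54.7500 7.0000; -21.0000 -4.0000]
K = S⁻¹·BᵀPA = [1.6512 0.0198; -0.4364 -0.5818]
A−BK = [-0.4793 0.3306; -1.1107 1.4281]
AᵀP(A−BK) = [6.6810 -0.3041; -0.3041 1.5339]
P' = Q + AᵀP(A−BK) = [9.1810 -0.0541; -0.0541 1.7839]
tr(P') = 10.9649

10.9649


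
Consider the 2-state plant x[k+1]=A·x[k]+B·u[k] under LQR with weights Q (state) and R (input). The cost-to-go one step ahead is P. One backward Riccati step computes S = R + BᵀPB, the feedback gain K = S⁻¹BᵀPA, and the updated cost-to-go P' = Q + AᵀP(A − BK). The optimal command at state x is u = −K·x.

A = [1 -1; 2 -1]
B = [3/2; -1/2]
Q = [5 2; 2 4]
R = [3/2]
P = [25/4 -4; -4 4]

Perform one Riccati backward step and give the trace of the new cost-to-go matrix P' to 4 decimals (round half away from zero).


16.0471

BᵀP = [11.3750 -8.0000]
S = R + BᵀPB = [3/2] + [21.0625] = [22.5625]
BᵀPA = [-4.6250 -3.3750]
K = S⁻¹·BᵀPA = [-0.2050 -0.1496]
A−BK = [1.3075 -0.7756; 1.8975 -1.0748]
AᵀP(A−BK) = [5.3019 -2.9418; -2.9418 1.7452]
P' = Q + AᵀP(A−BK) = [10.3019 -0.9418; -0.9418 5.7452]
tr(P') = 16.0471


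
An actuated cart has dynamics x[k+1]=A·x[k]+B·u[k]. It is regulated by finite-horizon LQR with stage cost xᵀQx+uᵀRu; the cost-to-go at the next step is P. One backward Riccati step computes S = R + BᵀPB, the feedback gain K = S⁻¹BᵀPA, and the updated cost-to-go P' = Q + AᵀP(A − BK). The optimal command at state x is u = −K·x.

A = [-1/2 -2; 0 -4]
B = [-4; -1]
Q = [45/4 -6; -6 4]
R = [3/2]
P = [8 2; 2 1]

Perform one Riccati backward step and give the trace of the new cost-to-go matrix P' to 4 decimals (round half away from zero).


BᵀP = [-34.0000 -9.0000]
S = R + BᵀPB = [3/2] + [145.0000] = [146.5000]
BᵀPA = [17.0000 104.0000]
K = S⁻¹·BᵀPA = [0.1160 0.7099]
A−BK = [-0.0358 0.8396; 0.1160 -3.2901]
AᵀP(A−BK) = [0.0273 -0.0683; -0.0683 6.1706]
P' = Q + AᵀP(A−BK) = [11.2773 -6.0683; -6.0683 10.1706]
tr(P') = 21.4480

21.4480


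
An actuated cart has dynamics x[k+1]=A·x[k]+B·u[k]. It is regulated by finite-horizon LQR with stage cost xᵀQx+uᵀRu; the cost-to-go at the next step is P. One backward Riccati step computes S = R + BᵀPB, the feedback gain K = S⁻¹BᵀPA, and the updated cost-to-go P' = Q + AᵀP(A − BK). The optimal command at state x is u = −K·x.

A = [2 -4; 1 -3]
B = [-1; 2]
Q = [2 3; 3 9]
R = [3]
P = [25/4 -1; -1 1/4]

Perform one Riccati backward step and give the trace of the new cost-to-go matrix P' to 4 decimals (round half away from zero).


BᵀP = [-8.2500 1.5000]
S = R + BᵀPB = [3] + [11.2500] = [14.2500]
BᵀPA = [-15.0000 28.5000]
K = S⁻¹·BᵀPA = [-1.0526 2.0000]
A−BK = [0.9474 -2.0000; 3.1053 -7.0000]
AᵀP(A−BK) = [5.4605 -10.7500; -10.7500 21.2500]
P' = Q + AᵀP(A−BK) = [7.4605 -7.7500; -7.7500 30.2500]
tr(P') = 37.7105

37.7105


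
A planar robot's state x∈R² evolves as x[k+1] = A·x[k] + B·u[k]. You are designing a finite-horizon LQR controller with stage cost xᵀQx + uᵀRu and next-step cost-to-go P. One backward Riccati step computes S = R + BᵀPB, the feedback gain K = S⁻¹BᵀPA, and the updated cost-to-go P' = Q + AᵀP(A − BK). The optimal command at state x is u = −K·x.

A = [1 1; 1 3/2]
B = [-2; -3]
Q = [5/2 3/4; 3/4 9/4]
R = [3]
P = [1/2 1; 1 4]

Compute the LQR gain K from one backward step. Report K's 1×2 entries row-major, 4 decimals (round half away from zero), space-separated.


-0.3396 -0.4717

BᵀP = [-4.0000 -14.0000]
S = R + BᵀPB = [3] + [50.0000] = [53.0000]
BᵀPA = [-18.0000 -25.0000]
K = S⁻¹·BᵀPA = [-0.3396 -0.4717]
A−BK = [0.3208 0.0566; -0.0189 0.0849]
AᵀP(A−BK) = [0.3868 0.5094; 0.5094 0.7075]
P' = Q + AᵀP(A−BK) = [2.8868 1.2594; 1.2594 2.9575]
tr(P') = 5.8443


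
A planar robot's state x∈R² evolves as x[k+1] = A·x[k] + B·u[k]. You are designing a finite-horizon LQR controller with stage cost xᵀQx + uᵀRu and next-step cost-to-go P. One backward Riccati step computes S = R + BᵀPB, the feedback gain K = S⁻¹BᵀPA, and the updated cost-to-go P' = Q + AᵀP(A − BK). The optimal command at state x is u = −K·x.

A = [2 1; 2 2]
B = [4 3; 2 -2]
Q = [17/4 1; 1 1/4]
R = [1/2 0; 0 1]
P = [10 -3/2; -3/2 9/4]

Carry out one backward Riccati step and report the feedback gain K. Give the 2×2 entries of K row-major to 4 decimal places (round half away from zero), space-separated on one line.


0.6964 0.5516 -0.2660 -0.4058

BᵀP = [37.0000 -1.5000; 33.0000 -9.0000]
S = R + BᵀPB = [1/2 0; 0 1] + [145.0000 114.0000; 114.0000 117.0000] = [145.5000 114.0000; 114.0000 118.0000]
BᵀPA = [71.0000 34.0000; 48.0000 15.0000]
K = S⁻¹·BᵀPA = [0.6964 0.5516; -0.2660 -0.4058]
A−BK = [0.0125 0.0109; 0.0752 0.0851]
AᵀP(A−BK) = [0.3247 0.3130; 0.3130 0.3315]
P' = Q + AᵀP(A−BK) = [4.5747 1.3130; 1.3130 0.5815]
tr(P') = 5.1562


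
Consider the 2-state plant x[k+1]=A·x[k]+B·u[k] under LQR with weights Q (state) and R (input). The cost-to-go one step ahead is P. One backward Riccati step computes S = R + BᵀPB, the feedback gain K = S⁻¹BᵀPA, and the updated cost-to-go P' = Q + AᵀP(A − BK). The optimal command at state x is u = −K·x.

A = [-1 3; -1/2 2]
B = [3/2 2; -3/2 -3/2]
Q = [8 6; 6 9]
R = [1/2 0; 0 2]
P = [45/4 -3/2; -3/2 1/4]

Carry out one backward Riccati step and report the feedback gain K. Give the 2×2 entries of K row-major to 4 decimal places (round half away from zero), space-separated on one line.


BᵀP = [19.1250 -2.6250; 24.7500 -3.3750]
S = R + BᵀPB = [1/2 0; 0 2] + [32.6250 42.1875; 42.1875 54.5625] = [33.1250 42.1875; 42.1875 56.5625]
BᵀPA = [-17.8125 52.1250; -23.0625 67.5000]
K = S⁻¹·BᵀPA = [-0.3684 1.0726; -0.1330 0.3933]
A−BK = [-0.1815 0.6044; -1.2520 4.1990]
AᵀP(A−BK) = [0.1840 -0.5723; -0.5723 1.7886]
P' = Q + AᵀP(A−BK) = [8.1840 5.4277; 5.4277 10.7886]
tr(P') = 18.9725

-0.3684 1.0726 -0.1330 0.3933


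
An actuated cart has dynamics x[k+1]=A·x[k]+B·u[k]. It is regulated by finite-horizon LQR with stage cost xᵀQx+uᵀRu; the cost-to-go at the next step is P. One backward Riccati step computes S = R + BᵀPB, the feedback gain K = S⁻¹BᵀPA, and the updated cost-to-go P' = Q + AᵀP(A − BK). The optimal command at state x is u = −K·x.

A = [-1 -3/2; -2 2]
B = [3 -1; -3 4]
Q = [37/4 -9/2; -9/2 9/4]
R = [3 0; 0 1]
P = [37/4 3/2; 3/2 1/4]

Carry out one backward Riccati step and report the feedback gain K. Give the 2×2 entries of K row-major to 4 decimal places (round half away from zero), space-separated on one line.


-0.4853 -0.4213 0.1093 0.1773

BᵀP = [23.2500 3.7500; -3.2500 -0.5000]
S = R + BᵀPB = [3 0; 0 1] + [58.5000 -8.2500; -8.2500 1.2500] = [61.5000 -8.2500; -8.2500 2.2500]
BᵀPA = [-30.7500 -27.3750; 4.2500 3.8750]
K = S⁻¹·BᵀPA = [-0.4853 -0.4213; 0.1093 0.1773]
A−BK = [0.5653 -0.0587; -3.8933 0.0267]
AᵀP(A−BK) = [0.8613 0.6653; 0.6653 0.5913]
P' = Q + AᵀP(A−BK) = [10.1113 -3.8347; -3.8347 2.8413]
tr(P') = 12.9527


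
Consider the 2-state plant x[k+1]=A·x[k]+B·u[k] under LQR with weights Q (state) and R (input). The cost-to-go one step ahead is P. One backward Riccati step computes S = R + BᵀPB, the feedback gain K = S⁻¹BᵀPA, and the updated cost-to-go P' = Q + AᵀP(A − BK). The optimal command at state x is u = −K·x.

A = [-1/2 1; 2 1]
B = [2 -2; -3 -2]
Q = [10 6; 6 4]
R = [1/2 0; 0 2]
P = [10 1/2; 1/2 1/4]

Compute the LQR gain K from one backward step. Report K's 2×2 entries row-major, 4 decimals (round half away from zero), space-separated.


BᵀP = [18.5000 0.2500; -21.0000 -1.5000]
S = R + BᵀPB = [1/2 0; 0 2] + [36.2500 -37.5000; -37.5000 45.0000] = [36.7500 -37.5000; -37.5000 47.0000]
BᵀPA = [-8.7500 18.7500; 7.5000 -22.5000]
K = S⁻¹·BᵀPA = [-0.4050 0.1168; -0.1636 -0.3855]
A−BK = [-0.0171 -0.0047; 0.4579 0.5794]
AᵀP(A−BK) = [0.1830 0.1636; 0.1636 0.3855]
P' = Q + AᵀP(A−BK) = [10.1830 6.1636; 6.1636 4.3855]
tr(P') = 14.5685

-0.4050 0.1168 -0.1636 -0.3855


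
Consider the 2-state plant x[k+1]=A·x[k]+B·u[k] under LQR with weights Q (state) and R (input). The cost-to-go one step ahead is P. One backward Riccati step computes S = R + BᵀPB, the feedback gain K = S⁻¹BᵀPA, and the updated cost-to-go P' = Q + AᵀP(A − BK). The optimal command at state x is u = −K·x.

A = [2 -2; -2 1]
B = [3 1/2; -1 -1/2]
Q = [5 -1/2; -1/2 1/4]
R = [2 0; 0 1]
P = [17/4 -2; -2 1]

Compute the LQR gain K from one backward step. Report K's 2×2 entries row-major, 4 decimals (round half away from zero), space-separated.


0.7484 -0.6301 0.3355 -0.2710

BᵀP = [14.7500 -7.0000; 3.1250 -1.5000]
S = R + BᵀPB = [2 0; 0 1] + [51.2500 10.8750; 10.8750 2.3125] = [53.2500 10.8750; 10.8750 3.3125]
BᵀPA = [43.5000 -36.5000; 9.2500 -7.7500]
K = S⁻¹·BᵀPA = [0.7484 -0.6301; 0.3355 -0.2710]
A−BK = [-0.4129 0.0258; -1.0839 0.2344]
AᵀP(A−BK) = [1.3419 -1.0839; -1.0839 0.9011]
P' = Q + AᵀP(A−BK) = [6.3419 -1.5839; -1.5839 1.1511]
tr(P') = 7.4930


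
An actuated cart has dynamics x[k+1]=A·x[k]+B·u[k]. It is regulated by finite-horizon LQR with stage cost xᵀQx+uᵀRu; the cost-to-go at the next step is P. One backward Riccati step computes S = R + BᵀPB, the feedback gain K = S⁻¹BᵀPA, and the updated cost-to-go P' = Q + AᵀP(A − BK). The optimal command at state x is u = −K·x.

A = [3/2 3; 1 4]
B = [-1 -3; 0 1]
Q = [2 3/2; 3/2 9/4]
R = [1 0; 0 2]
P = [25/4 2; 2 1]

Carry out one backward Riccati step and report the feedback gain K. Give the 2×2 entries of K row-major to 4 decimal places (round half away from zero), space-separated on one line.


-0.5302 -1.4073 -0.4496 -0.9879

BᵀP = [-6.2500 -2.0000; -16.7500 -5.0000]
S = R + BᵀPB = [1 0; 0 2] + [6.2500 16.7500; 16.7500 45.2500] = [7.2500 16.7500; 16.7500 47.2500]
BᵀPA = [-11.3750 -26.7500; -30.1250 -70.2500]
K = S⁻¹·BᵀPA = [-0.5302 -1.4073; -0.4496 -0.9879]
A−BK = [-0.3790 -1.3710; 1.4496 4.9879]
AᵀP(A−BK) = [1.4869 4.3569; 4.3569 13.2056]
P' = Q + AᵀP(A−BK) = [3.4869 5.8569; 5.8569 15.4556]
tr(P') = 18.9425


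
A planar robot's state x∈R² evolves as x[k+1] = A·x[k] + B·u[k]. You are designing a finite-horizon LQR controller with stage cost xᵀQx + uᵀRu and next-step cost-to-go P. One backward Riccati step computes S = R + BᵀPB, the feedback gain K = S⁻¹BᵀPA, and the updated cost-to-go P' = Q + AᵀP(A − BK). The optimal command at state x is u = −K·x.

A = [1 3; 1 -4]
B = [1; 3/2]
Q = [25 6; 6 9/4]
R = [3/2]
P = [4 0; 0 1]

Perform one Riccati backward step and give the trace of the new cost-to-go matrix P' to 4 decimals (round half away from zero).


BᵀP = [4.0000 1.5000]
S = R + BᵀPB = [3/2] + [6.2500] = [7.7500]
BᵀPA = [5.5000 6.0000]
K = S⁻¹·BᵀPA = [0.7097 0.7742]
A−BK = [0.2903 2.2258; -0.0645 -5.1613]
AᵀP(A−BK) = [1.0968 3.7419; 3.7419 47.3548]
P' = Q + AᵀP(A−BK) = [26.0968 9.7419; 9.7419 49.6048]
tr(P') = 75.7016

75.7016


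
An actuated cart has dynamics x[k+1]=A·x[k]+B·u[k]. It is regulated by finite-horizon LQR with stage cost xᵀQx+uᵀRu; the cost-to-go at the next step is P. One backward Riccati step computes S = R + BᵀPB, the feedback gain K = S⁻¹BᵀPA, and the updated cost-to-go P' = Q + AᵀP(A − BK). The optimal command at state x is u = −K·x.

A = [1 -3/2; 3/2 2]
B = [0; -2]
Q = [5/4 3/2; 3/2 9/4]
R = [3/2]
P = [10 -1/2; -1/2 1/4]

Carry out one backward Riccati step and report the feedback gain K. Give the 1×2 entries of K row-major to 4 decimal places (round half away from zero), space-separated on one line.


0.1000 -1.0000

BᵀP = [1.0000 -0.5000]
S = R + BᵀPB = [3/2] + [1.0000] = [2.5000]
BᵀPA = [0.2500 -2.5000]
K = S⁻¹·BᵀPA = [0.1000 -1.0000]
A−BK = [1.0000 -1.5000; 1.7000 0.0000]
AᵀP(A−BK) = [9.0375 -13.8750; -13.8750 24.0000]
P' = Q + AᵀP(A−BK) = [10.2875 -12.3750; -12.3750 26.2500]
tr(P') = 36.5375


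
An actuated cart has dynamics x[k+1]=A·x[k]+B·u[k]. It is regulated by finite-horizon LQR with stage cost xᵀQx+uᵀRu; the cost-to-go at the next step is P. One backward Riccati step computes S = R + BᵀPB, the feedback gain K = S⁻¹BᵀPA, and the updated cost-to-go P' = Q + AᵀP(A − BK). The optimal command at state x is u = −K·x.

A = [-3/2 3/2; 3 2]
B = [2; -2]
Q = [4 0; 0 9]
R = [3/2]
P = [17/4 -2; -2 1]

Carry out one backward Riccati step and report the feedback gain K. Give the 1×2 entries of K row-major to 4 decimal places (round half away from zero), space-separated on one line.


-0.9545 0.1753

BᵀP = [12.5000 -6.0000]
S = R + BᵀPB = [3/2] + [37.0000] = [38.5000]
BᵀPA = [-36.7500 6.7500]
K = S⁻¹·BᵀPA = [-0.9545 0.1753]
A−BK = [0.4091 1.1494; 1.0909 2.3506]
AᵀP(A−BK) = [1.4830 -0.1193; -0.1193 0.3791]
P' = Q + AᵀP(A−BK) = [5.4830 -0.1193; -0.1193 9.3791]
tr(P') = 14.8620


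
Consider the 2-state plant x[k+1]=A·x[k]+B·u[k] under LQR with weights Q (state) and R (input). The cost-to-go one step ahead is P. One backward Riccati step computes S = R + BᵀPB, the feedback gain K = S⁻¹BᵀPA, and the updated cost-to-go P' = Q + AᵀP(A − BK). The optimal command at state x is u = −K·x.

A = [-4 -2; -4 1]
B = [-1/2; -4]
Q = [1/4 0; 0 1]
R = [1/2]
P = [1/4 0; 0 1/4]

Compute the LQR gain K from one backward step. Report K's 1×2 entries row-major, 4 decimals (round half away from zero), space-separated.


BᵀP = [-0.1250 -1.0000]
S = R + BᵀPB = [1/2] + [4.0625] = [4.5625]
BᵀPA = [4.5000 -0.7500]
K = S⁻¹·BᵀPA = [0.9863 -0.1644]
A−BK = [-3.5068 -2.0822; -0.0548 0.3425]
AᵀP(A−BK) = [3.5616 1.7397; 1.7397 1.1267]
P' = Q + AᵀP(A−BK) = [3.8116 1.7397; 1.7397 2.1267]
tr(P') = 5.9384

0.9863 -0.1644


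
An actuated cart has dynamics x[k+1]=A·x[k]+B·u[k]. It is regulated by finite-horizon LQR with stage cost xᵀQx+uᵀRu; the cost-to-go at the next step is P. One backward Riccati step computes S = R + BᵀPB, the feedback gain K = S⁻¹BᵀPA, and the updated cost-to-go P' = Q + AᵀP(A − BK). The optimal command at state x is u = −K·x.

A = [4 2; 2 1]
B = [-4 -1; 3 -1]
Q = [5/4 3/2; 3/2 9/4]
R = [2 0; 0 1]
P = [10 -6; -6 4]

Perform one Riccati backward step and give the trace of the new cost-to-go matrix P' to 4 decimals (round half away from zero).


7.6328

BᵀP = [-58.0000 36.0000; -4.0000 2.0000]
S = R + BᵀPB = [2 0; 0 1] + [340.0000 22.0000; 22.0000 2.0000] = [342.0000 22.0000; 22.0000 3.0000]
BᵀPA = [-160.0000 -80.0000; -12.0000 -6.0000]
K = S⁻¹·BᵀPA = [-0.3985 -0.1993; -1.0775 -0.5387]
A−BK = [1.3284 0.6642; 2.1181 1.0590]
AᵀP(A−BK) = [3.3063 1.6531; 1.6531 0.8266]
P' = Q + AᵀP(A−BK) = [4.5563 3.1531; 3.1531 3.0766]
tr(P') = 7.6328


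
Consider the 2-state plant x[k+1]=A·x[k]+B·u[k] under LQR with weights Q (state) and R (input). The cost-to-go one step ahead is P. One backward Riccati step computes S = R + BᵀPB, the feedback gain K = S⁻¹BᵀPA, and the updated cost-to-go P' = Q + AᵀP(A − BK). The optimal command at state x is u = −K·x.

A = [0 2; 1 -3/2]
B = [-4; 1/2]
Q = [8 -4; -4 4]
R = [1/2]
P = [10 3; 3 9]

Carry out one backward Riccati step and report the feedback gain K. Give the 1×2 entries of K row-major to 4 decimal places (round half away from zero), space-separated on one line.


-0.0498 -0.4362

BᵀP = [-38.5000 -7.5000]
S = R + BᵀPB = [1/2] + [150.2500] = [150.7500]
BᵀPA = [-7.5000 -65.7500]
K = S⁻¹·BᵀPA = [-0.0498 -0.4362]
A−BK = [-0.1990 0.2554; 1.0249 -1.2819]
AᵀP(A−BK) = [8.6269 -10.7711; -10.7711 13.5730]
P' = Q + AᵀP(A−BK) = [16.6269 -14.7711; -14.7711 17.5730]
tr(P') = 34.1998


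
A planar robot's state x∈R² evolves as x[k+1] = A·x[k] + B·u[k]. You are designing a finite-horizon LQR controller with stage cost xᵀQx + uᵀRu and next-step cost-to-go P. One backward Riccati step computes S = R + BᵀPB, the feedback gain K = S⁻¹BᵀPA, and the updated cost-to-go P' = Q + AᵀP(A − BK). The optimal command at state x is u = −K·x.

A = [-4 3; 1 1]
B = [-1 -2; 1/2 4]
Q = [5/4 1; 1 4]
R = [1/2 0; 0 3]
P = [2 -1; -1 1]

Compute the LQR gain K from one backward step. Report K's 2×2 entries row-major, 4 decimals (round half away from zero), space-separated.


BᵀP = [-2.5000 1.5000; -8.0000 6.0000]
S = R + BᵀPB = [1/2 0; 0 3] + [3.2500 11.0000; 11.0000 40.0000] = [3.7500 11.0000; 11.0000 43.0000]
BᵀPA = [11.5000 -6.0000; 38.0000 -18.0000]
K = S⁻¹·BᵀPA = [1.9006 -1.4907; 0.3975 -0.0373]
A−BK = [-1.3043 1.4348; -1.5404 1.8944]
AᵀP(A−BK) = [4.0373 -3.4410; -3.4410 3.3851]
P' = Q + AᵀP(A−BK) = [5.2873 -2.4410; -2.4410 7.3851]
tr(P') = 12.6724

1.9006 -1.4907 0.3975 -0.0373


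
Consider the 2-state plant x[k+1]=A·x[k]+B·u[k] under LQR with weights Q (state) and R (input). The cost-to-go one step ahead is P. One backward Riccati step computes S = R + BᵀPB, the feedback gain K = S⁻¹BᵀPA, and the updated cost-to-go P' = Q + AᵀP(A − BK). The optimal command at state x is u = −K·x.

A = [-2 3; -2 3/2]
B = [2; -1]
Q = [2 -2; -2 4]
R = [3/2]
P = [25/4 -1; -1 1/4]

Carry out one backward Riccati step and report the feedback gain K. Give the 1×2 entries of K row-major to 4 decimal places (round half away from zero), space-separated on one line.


-0.7317 1.2073

BᵀP = [13.5000 -2.2500]
S = R + BᵀPB = [3/2] + [29.2500] = [30.7500]
BᵀPA = [-22.5000 37.1250]
K = S⁻¹·BᵀPA = [-0.7317 1.2073]
A−BK = [-0.5366 0.5854; -2.7317 2.7073]
AᵀP(A−BK) = [1.5366 -2.0854; -2.0854 2.9909]
P' = Q + AᵀP(A−BK) = [3.5366 -4.0854; -4.0854 6.9909]
tr(P') = 10.5274


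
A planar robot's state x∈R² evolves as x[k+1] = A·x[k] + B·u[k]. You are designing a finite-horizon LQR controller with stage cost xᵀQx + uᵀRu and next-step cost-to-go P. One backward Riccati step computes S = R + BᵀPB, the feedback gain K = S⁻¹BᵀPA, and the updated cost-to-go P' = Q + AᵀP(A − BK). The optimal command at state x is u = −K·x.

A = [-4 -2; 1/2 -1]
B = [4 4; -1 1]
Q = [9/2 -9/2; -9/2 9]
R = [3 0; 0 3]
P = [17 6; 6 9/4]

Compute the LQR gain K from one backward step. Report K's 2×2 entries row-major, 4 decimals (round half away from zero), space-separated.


BᵀP = [62.0000 21.7500; 74.0000 26.2500]
S = R + BᵀPB = [3 0; 0 3] + [226.2500 269.7500; 269.7500 322.2500] = [229.2500 269.7500; 269.7500 325.2500]
BᵀPA = [-237.1250 -145.7500; -282.8750 -174.2500]
K = S⁻¹·BᵀPA = [-0.4556 -0.2231; -0.4919 -0.3507]
A−BK = [-0.2102 0.2952; 0.5363 -0.8724]
AᵀP(A−BK) = [1.3940 0.7650; 0.7650 0.6218]
P' = Q + AᵀP(A−BK) = [5.8940 -3.7350; -3.7350 9.6218]
tr(P') = 15.5157

-0.4556 -0.2231 -0.4919 -0.3507


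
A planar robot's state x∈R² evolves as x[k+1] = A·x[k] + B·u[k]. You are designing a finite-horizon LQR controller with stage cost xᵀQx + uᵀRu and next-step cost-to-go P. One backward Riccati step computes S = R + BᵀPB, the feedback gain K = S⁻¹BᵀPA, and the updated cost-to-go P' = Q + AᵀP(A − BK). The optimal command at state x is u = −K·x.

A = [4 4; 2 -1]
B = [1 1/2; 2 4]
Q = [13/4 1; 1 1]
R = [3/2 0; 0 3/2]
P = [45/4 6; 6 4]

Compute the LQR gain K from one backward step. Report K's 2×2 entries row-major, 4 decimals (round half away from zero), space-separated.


1.9791 1.9032 0.2455 -0.3164

BᵀP = [23.2500 14.0000; 29.6250 19.0000]
S = R + BᵀPB = [3/2 0; 0 3/2] + [51.2500 67.6250; 67.6250 90.8125] = [52.7500 67.6250; 67.6250 92.3125]
BᵀPA = [121.0000 79.0000; 156.5000 99.5000]
K = S⁻¹·BᵀPA = [1.9791 1.9032; 0.2455 -0.3164]
A−BK = [1.8981 2.2550; -2.9402 -3.5410]
AᵀP(A−BK) = [14.1069 15.2230; 15.2230 17.1250]
P' = Q + AᵀP(A−BK) = [17.3569 16.2230; 16.2230 18.1250]
tr(P') = 35.4819


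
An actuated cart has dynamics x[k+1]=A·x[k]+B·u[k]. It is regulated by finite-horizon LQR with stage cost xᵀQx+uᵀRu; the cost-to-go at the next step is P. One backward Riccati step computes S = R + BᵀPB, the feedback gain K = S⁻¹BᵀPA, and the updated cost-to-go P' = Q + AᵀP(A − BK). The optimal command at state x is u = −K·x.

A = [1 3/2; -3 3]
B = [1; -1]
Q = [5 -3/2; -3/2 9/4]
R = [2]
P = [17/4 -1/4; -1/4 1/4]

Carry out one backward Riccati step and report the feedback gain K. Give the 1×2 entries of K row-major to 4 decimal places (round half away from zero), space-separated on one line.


BᵀP = [4.5000 -0.5000]
S = R + BᵀPB = [2] + [5.0000] = [7.0000]
BᵀPA = [6.0000 5.2500]
K = S⁻¹·BᵀPA = [0.8571 0.7500]
A−BK = [0.1429 0.7500; -2.1429 3.7500]
AᵀP(A−BK) = [2.8571 0.0000; 0.0000 5.6250]
P' = Q + AᵀP(A−BK) = [7.8571 -1.5000; -1.5000 7.8750]
tr(P') = 15.7321

0.8571 0.7500


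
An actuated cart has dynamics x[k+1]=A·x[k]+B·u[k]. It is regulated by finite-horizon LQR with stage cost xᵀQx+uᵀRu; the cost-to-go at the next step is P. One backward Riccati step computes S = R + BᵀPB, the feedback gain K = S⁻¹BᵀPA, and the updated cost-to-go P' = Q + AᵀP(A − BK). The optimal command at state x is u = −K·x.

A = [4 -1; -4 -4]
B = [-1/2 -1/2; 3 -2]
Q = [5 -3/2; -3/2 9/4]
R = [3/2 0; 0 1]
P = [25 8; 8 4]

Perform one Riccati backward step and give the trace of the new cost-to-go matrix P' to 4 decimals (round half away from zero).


BᵀP = [11.5000 8.0000; -28.5000 -12.0000]
S = R + BᵀPB = [3/2 0; 0 1] + [18.2500 -21.7500; -21.7500 38.2500] = [19.7500 -21.7500; -21.7500 39.2500]
BᵀPA = [14.0000 -43.5000; -66.0000 76.5000]
K = S⁻¹·BᵀPA = [-2.9326 -0.1440; -3.3066 1.8693]
A−BK = [0.8804 -0.1374; -1.8155 0.1705]
AᵀP(A−BK) = [30.8217 -6.6132; -6.6132 3.7385]
P' = Q + AᵀP(A−BK) = [35.8217 -8.1132; -8.1132 5.9885]
tr(P') = 41.8102

41.8102


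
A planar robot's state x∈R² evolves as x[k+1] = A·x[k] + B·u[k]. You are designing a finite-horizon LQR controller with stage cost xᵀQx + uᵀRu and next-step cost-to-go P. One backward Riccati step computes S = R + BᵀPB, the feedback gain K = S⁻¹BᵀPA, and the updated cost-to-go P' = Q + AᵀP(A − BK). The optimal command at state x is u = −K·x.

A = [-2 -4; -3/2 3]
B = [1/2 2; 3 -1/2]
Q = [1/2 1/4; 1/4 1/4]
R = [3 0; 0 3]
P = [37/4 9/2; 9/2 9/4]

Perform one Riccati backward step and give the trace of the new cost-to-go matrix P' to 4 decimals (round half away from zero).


7.7408

BᵀP = [18.1250 9.0000; 16.2500 7.8750]
S = R + BᵀPB = [3 0; 0 3] + [36.0625 31.7500; 31.7500 28.5625] = [39.0625 31.7500; 31.7500 31.5625]
BᵀPA = [-49.7500 -45.5000; -44.3125 -41.3750]
K = S⁻¹·BᵀPA = [-0.7263 -0.5445; -0.6733 -0.7631]
A−BK = [-0.2902 -2.2015; 0.3423 4.2520]
AᵀP(A−BK) = [3.0913 2.9686; 2.9686 3.8995]
P' = Q + AᵀP(A−BK) = [3.5913 3.2186; 3.2186 4.1495]
tr(P') = 7.7408


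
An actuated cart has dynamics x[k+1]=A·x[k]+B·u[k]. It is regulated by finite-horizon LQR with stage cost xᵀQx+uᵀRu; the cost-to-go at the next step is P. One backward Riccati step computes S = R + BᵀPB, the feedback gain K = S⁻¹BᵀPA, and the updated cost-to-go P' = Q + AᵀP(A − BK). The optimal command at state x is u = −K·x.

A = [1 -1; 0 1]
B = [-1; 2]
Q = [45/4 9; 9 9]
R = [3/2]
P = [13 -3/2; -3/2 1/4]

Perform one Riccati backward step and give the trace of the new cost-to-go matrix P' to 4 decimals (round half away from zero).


22.5233

BᵀP = [-16.0000 2.0000]
S = R + BᵀPB = [3/2] + [20.0000] = [21.5000]
BᵀPA = [-16.0000 18.0000]
K = S⁻¹·BᵀPA = [-0.7442 0.8372]
A−BK = [0.2558 -0.1628; 1.4884 -0.6744]
AᵀP(A−BK) = [1.0930 -1.1047; -1.1047 1.1802]
P' = Q + AᵀP(A−BK) = [12.3430 7.8953; 7.8953 10.1802]
tr(P') = 22.5233


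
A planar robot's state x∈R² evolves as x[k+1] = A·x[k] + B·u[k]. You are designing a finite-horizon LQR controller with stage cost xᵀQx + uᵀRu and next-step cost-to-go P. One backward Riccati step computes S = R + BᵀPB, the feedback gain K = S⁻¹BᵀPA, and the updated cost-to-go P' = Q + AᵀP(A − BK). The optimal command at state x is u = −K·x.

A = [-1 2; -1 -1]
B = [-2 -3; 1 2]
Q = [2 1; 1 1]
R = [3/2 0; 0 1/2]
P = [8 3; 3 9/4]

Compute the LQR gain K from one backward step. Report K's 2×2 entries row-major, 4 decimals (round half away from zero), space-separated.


0.6040 -0.2277 0.0764 -0.5347

BᵀP = [-13.0000 -3.7500; -18.0000 -4.5000]
S = R + BᵀPB = [3/2 0; 0 1/2] + [22.2500 31.5000; 31.5000 45.0000] = [23.7500 31.5000; 31.5000 45.5000]
BᵀPA = [16.7500 -22.2500; 22.5000 -31.5000]
K = S⁻¹·BᵀPA = [0.6040 -0.2277; 0.0764 -0.5347]
A−BK = [0.4371 -0.0594; -1.7567 0.2970]
AᵀP(A−BK) = [4.4151 -0.9059; -0.9059 0.3416]
P' = Q + AᵀP(A−BK) = [6.4151 0.0941; 0.0941 1.3416]
tr(P') = 7.7567


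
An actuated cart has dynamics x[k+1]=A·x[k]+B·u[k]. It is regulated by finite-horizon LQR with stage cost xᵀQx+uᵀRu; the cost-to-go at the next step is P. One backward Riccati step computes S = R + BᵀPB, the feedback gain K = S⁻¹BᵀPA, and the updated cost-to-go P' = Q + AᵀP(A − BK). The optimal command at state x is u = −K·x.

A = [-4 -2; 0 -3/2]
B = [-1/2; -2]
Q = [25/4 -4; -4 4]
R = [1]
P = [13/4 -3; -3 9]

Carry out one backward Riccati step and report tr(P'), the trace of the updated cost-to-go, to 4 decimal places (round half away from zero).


59.8261

BᵀP = [4.3750 -16.5000]
S = R + BᵀPB = [1] + [30.8125] = [31.8125]
BᵀPA = [-17.5000 16.0000]
K = S⁻¹·BᵀPA = [-0.5501 0.5029]
A−BK = [-4.2750 -1.7485; -1.1002 -0.4941]
AᵀP(A−BK) = [42.3733 16.8016; 16.8016 7.2028]
P' = Q + AᵀP(A−BK) = [48.6233 12.8016; 12.8016 11.2028]
tr(P') = 59.8261


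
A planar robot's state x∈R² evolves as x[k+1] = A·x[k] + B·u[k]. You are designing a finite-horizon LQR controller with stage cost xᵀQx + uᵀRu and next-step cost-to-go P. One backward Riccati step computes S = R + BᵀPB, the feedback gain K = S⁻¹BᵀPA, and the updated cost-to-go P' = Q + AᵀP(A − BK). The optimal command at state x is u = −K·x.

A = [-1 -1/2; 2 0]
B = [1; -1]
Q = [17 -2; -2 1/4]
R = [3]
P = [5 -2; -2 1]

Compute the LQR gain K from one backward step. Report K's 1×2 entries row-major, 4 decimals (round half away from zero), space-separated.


BᵀP = [7.0000 -3.0000]
S = R + BᵀPB = [3] + [10.0000] = [13.0000]
BᵀPA = [-13.0000 -3.5000]
K = S⁻¹·BᵀPA = [-1.0000 -0.2692]
A−BK = [0.0000 -0.2308; 1.0000 -0.2692]
AᵀP(A−BK) = [4.0000 1.0000; 1.0000 0.3077]
P' = Q + AᵀP(A−BK) = [21.0000 -1.0000; -1.0000 0.5577]
tr(P') = 21.5577

-1.0000 -0.2692


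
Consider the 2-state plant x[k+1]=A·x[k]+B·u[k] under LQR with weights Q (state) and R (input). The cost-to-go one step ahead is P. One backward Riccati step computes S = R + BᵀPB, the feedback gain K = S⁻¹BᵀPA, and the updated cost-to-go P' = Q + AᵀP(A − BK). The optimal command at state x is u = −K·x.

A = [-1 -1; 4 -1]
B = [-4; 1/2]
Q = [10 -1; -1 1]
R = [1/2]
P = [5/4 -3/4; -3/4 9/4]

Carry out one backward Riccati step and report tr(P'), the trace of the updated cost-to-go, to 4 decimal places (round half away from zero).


BᵀP = [-5.3750 4.1250]
S = R + BᵀPB = [1/2] + [23.5625] = [24.0625]
BᵀPA = [21.8750 1.2500]
K = S⁻¹·BᵀPA = [0.9091 0.0519]
A−BK = [2.6364 -0.7922; 3.5455 -1.0260]
AᵀP(A−BK) = [23.3636 -6.6364; -6.6364 1.9351]
P' = Q + AᵀP(A−BK) = [33.3636 -7.6364; -7.6364 2.9351]
tr(P') = 36.2987

36.2987


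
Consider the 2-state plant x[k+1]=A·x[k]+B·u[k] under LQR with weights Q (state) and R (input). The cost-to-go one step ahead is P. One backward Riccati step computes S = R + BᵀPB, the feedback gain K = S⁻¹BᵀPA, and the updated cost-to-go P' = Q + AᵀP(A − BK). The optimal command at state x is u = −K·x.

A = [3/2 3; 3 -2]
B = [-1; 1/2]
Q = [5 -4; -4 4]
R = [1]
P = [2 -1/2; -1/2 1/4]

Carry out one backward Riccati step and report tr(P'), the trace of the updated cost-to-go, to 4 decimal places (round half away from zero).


17.6535

BᵀP = [-2.2500 0.6250]
S = R + BᵀPB = [1] + [2.5625] = [3.5625]
BᵀPA = [-1.5000 -8.0000]
K = S⁻¹·BᵀPA = [-0.4211 -2.2456]
A−BK = [1.0789 0.7544; 3.2105 -0.8772]
AᵀP(A−BK) = [1.6184 1.1316; 1.1316 7.0351]
P' = Q + AᵀP(A−BK) = [6.6184 -2.8684; -2.8684 11.0351]
tr(P') = 17.6535


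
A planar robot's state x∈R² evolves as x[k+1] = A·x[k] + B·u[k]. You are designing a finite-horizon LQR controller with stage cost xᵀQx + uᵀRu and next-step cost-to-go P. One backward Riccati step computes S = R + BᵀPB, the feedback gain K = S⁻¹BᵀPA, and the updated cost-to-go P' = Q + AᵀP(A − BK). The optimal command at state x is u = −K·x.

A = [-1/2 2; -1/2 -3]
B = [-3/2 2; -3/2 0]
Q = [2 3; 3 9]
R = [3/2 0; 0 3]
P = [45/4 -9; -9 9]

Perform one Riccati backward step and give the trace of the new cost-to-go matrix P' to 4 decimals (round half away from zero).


BᵀP = [-3.3750 0.0000; 22.5000 -18.0000]
S = R + BᵀPB = [3/2 0; 0 3] + [5.0625 -6.7500; -6.7500 45.0000] = [6.5625 -6.7500; -6.7500 48.0000]
BᵀPA = [1.6875 -6.7500; -2.2500 99.0000]
K = S⁻¹·BᵀPA = [0.2443 1.2777; -0.0125 2.2422]
A−BK = [-0.1086 -0.5678; -0.1336 -1.0835]
AᵀP(A−BK) = [0.1221 0.6388; 0.6388 20.6493]
P' = Q + AᵀP(A−BK) = [2.1221 3.6388; 3.6388 29.6493]
tr(P') = 31.7714

31.7714


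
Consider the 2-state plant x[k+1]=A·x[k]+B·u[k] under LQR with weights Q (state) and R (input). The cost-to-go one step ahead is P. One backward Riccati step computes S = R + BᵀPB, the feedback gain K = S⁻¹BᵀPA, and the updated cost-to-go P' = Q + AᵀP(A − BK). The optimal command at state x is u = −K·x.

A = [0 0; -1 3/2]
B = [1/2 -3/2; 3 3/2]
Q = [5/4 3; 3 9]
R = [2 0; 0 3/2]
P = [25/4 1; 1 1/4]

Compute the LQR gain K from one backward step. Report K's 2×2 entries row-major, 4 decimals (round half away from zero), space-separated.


BᵀP = [6.1250 1.2500; -7.8750 -1.1250]
S = R + BᵀPB = [2 0; 0 3/2] + [6.8125 -7.3125; -7.3125 10.1250] = [8.8125 -7.3125; -7.3125 11.6250]
BᵀPA = [-1.2500 1.8750; 1.1250 -1.6875]
K = S⁻¹·BᵀPA = [-0.1287 0.1931; 0.0158 -0.0237]
A−BK = [0.0881 -0.1321; -0.6375 0.9562]
AᵀP(A−BK) = [0.0713 -0.1070; -0.1070 0.1604]
P' = Q + AᵀP(A−BK) = [1.3213 2.8930; 2.8930 9.1604]
tr(P') = 10.4818

-0.1287 0.1931 0.0158 -0.0237


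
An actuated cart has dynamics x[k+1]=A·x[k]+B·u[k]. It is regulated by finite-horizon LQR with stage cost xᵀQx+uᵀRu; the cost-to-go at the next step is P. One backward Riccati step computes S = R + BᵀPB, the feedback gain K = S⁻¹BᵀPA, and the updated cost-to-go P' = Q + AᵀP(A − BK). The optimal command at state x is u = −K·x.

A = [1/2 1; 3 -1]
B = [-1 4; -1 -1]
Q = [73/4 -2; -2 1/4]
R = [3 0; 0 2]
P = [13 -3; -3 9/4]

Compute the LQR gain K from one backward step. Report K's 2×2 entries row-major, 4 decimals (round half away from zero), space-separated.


BᵀP = [-10.0000 0.7500; 55.0000 -14.2500]
S = R + BᵀPB = [3 0; 0 2] + [9.2500 -40.7500; -40.7500 234.2500] = [12.2500 -40.7500; -40.7500 236.2500]
BᵀPA = [-2.7500 -10.7500; -15.2500 69.2500]
K = S⁻¹·BᵀPA = [-1.0305 0.2288; -0.2423 0.3326]
A−BK = [0.4387 -0.1015; 1.7272 -0.4386]
AᵀP(A−BK) = [7.9711 -2.0487; -2.0487 0.6779]
P' = Q + AᵀP(A−BK) = [26.2211 -4.0487; -4.0487 0.9279]
tr(P') = 27.1490

-1.0305 0.2288 -0.2423 0.3326


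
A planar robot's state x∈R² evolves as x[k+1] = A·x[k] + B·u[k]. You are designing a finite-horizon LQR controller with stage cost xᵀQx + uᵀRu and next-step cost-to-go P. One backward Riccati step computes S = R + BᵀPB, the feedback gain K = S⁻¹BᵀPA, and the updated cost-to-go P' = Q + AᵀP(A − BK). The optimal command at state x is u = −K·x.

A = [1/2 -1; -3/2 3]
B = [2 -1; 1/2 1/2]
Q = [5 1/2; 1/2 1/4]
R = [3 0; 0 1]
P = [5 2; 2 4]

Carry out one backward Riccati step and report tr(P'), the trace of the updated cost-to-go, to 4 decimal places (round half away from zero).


BᵀP = [11.0000 6.0000; -4.0000 0.0000]
S = R + BᵀPB = [3 0; 0 1] + [25.0000 -8.0000; -8.0000 4.0000] = [28.0000 -8.0000; -8.0000 5.0000]
BᵀPA = [-3.5000 7.0000; -2.0000 4.0000]
K = S⁻¹·BᵀPA = [-0.4408 0.8816; -1.1053 2.2105]
A−BK = [0.2763 -0.5526; -0.7270 1.4539]
AᵀP(A−BK) = [3.4967 -6.9934; -6.9934 13.9868]
P' = Q + AᵀP(A−BK) = [8.4967 -6.4934; -6.4934 14.2368]
tr(P') = 22.7336

22.7336


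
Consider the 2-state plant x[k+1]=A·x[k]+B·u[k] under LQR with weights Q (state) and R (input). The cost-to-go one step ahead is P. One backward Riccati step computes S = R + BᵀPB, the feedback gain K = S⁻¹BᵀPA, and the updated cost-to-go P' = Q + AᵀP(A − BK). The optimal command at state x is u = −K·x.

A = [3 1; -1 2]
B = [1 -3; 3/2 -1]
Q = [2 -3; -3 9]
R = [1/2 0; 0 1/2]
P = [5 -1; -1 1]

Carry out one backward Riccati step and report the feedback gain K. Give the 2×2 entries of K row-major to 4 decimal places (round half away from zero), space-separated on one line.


BᵀP = [3.5000 0.5000; -14.0000 2.0000]
S = R + BᵀPB = [1/2 0; 0 1/2] + [4.2500 -11.0000; -11.0000 40.0000] = [4.7500 -11.0000; -11.0000 40.5000]
BᵀPA = [10.0000 4.5000; -44.0000 -10.0000]
K = S⁻¹·BᵀPA = [-1.1068 1.0123; -1.3870 0.0280]
A−BK = [-0.0543 0.0718; -0.7268 0.5096]
AᵀP(A−BK) = [2.0385 -0.8897; -0.8897 0.7250]
P' = Q + AᵀP(A−BK) = [4.0385 -3.8897; -3.8897 9.7250]
tr(P') = 13.7636

-1.1068 1.0123 -1.3870 0.0280


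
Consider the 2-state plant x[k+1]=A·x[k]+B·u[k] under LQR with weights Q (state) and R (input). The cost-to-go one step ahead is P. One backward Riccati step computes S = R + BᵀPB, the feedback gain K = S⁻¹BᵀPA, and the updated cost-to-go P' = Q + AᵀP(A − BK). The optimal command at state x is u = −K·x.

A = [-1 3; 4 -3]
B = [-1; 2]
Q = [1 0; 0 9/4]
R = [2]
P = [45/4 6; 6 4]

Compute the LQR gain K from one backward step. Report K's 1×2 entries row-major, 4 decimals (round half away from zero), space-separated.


BᵀP = [0.7500 2.0000]
S = R + BᵀPB = [2] + [3.2500] = [5.2500]
BᵀPA = [7.2500 -3.7500]
K = S⁻¹·BᵀPA = [1.3810 -0.7143]
A−BK = [0.3810 2.2857; 1.2381 -1.5714]
AᵀP(A−BK) = [17.2381 13.4286; 13.4286 26.5714]
P' = Q + AᵀP(A−BK) = [18.2381 13.4286; 13.4286 28.8214]
tr(P') = 47.0595

1.3810 -0.7143


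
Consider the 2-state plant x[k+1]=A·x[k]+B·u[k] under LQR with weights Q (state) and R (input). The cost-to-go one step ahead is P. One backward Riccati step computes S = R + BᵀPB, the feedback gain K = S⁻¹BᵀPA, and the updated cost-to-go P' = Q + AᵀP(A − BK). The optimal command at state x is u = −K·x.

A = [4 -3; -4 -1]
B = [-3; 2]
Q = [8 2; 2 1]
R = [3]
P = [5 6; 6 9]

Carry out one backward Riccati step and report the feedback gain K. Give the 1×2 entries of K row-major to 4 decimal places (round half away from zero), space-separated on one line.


BᵀP = [-3.0000 0.0000]
S = R + BᵀPB = [3] + [9.0000] = [12.0000]
BᵀPA = [-12.0000 9.0000]
K = S⁻¹·BᵀPA = [-1.0000 0.7500]
A−BK = [1.0000 -0.7500; -2.0000 -2.5000]
AᵀP(A−BK) = [20.0000 33.0000; 33.0000 83.2500]
P' = Q + AᵀP(A−BK) = [28.0000 35.0000; 35.0000 84.2500]
tr(P') = 112.2500

-1.0000 0.7500


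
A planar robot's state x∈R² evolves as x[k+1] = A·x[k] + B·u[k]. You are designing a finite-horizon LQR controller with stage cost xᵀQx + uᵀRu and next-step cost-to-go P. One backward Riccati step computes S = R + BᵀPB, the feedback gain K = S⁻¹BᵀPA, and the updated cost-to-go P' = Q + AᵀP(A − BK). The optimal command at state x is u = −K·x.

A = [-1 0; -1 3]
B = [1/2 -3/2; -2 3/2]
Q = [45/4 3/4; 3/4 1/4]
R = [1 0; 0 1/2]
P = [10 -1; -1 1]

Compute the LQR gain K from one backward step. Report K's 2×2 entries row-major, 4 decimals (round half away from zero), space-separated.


0.7353 -1.1925 0.8060 -0.2687

BᵀP = [7.0000 -2.5000; -16.5000 3.0000]
S = R + BᵀPB = [1 0; 0 1/2] + [8.5000 -14.2500; -14.2500 29.2500] = [9.5000 -14.2500; -14.2500 29.7500]
BᵀPA = [-4.5000 -7.5000; 13.5000 9.0000]
K = S⁻¹·BᵀPA = [0.7353 -1.1925; 0.8060 -0.2687]
A−BK = [-0.1587 0.1932; -0.7384 1.0181]
AᵀP(A−BK) = [1.4281 -1.7392; -1.7392 2.4745]
P' = Q + AᵀP(A−BK) = [12.6781 -0.9892; -0.9892 2.7245]
tr(P') = 15.4026
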